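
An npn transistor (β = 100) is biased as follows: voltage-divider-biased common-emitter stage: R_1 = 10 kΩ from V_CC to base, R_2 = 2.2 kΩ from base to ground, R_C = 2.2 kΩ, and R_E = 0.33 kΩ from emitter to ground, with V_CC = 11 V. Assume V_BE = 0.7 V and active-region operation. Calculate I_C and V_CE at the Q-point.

I_C ≈ 3.7 mA, V_CE ≈ 1.7 V

Thevenize the base divider: V_Th = V_CC·R_2/(R_1+R_2) = 11×2.2/12.2 = 1.98 V, R_Th = R_1‖R_2 = 1.8 kΩ.
Base-emitter loop: V_Th = I_B·R_Th + V_BE + (β+1)I_B·R_E, so I_B = (1.98 − 0.7) / (1.8 + 101×0.33) = 0.0365 mA.
I_C = β·I_B = 100×0.0365 = 3.65 mA, and I_E = (β+1)I_B = 3.69 mA.
V_CE = V_CC − I_C·R_C − I_E·R_E = 11 − 3.65×2.2 − 3.69×0.33 = 1.74 V.
V_CE = 1.74 V > 0.2 V confirms active-region operation.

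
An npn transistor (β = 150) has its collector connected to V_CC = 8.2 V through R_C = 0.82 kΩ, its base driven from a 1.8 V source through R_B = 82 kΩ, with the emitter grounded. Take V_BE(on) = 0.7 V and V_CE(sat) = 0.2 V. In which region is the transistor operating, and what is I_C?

active; I_C ≈ 2 mA

Assume active. Base-emitter loop: I_B = (V_BB − V_BE)/R_B = (1.8 − 0.7)/82 = 0.0134 mA.
I_C = β·I_B = 150×0.0134 = 2.01 mA.
V_CE = V_CC − I_C·R_C = 8.2 − 2.01×0.82 = 6.55 V > V_CE(sat), so the active-region assumption holds.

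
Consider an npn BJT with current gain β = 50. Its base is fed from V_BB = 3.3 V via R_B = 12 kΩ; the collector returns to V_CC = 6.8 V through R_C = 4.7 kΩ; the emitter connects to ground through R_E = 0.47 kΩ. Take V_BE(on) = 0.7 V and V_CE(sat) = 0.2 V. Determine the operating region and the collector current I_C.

saturation; I_C ≈ 1.3 mA

Assume active: I_B = (3.3 − 0.7)/(12 + 51×0.47) = 0.0723 mA, I_C = β·I_B = 3.61 mA.
Then V_CE = 6.8 − 3.61×4.7 − 3.69×0.47 = -11.9 V < 0.2 V — the active assumption fails.
Re-solve with V_CE = 0.2 V. KCL at the emitter: V_E/R_E = (V_BB−0.7−V_E)/R_B + (V_CC−0.2−V_E)/R_C, giving V_E = 0.669 V.
I_C = (V_CC − 0.2 − V_E)/R_C = (6.6 − 0.669)/4.7 = 1.26 mA.
Check: I_B = (2.6 − 0.669)/12 = 0.161 mA, and β·I_B = 8.05 mA > I_C, confirming saturation.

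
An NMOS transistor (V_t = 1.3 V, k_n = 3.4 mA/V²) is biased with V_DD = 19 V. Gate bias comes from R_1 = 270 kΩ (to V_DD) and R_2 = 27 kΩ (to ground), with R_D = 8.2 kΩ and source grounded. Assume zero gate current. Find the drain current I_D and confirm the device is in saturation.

I_D ≈ 0.31 mA

V_G = V_DD·R_2/(R_1+R_2) = 19×27/297 = 1.73 V. With the source grounded, V_GS = V_G = 1.73 V.
Assume saturation: I_D = (k_n/2)(V_GS − V_t)² = (3.4/2)×(1.73 − 1.3)² = 1.7×0.427² = 0.31 mA.
V_DS = V_DD − I_D·R_D = 19 − 0.31×8.2 = 16.5 V.
Saturation requires V_DS ≥ V_GS − V_t = 0.427 V; 16.5 ≥ 0.427 ✓.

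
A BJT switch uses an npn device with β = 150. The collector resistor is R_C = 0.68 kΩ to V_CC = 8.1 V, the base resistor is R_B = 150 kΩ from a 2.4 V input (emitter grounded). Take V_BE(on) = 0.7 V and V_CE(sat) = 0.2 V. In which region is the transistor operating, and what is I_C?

Assume active. Base-emitter loop: I_B = (V_BB − V_BE)/R_B = (2.4 − 0.7)/150 = 0.0113 mA.
I_C = β·I_B = 150×0.0113 = 1.7 mA.
V_CE = V_CC − I_C·R_C = 8.1 − 1.7×0.68 = 6.94 V > V_CE(sat), so the active-region assumption holds.

active; I_C ≈ 1.7 mA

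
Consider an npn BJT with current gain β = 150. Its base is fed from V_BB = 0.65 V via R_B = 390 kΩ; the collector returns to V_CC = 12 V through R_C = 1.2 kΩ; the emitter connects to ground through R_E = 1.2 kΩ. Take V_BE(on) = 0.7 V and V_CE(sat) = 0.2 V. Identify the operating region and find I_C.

V_BB = 0.65 V ≤ V_BE(on) = 0.7 V, so the base-emitter junction is not forward biased.
The transistor is in cutoff: I_B = I_C = 0.

cutoff; I_C ≈ 0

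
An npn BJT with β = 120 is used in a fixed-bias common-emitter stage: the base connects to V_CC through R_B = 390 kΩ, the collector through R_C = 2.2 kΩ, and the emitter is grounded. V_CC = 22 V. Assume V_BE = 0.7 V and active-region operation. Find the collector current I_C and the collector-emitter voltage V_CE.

Base loop: V_CC = I_B·R_B + V_BE, so I_B = (22 − 0.7)/390 kΩ = 0.0546 mA.
In the active region I_C = β·I_B = 120 × 0.0546 = 6.55 mA.
Collector loop: V_CE = V_CC − I_C·R_C = 22 − 6.55×2.2 = 7.58 V.
Since V_CE = 7.58 V > V_CE(sat) ≈ 0.2 V, the transistor is in the active region as assumed.

I_C ≈ 6.6 mA, V_CE ≈ 7.6 V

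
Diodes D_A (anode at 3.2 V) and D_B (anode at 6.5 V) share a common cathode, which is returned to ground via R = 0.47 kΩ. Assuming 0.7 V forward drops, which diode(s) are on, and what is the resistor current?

Assume both conduct. Then node N would need to be at both 3.2−0.7 = 2.5 V and 6.5−0.7 = 5.8 V, which is impossible.
Assume only D_B conducts: V_N = 6.5 − 0.7 = 5.8 V, so I_R = 5.8/0.47 = 12.3 mA.
Check D_A: its anode-to-cathode voltage is 3.2 − 5.8 = -2.6 V < 0.7 V, so it is off. The assumption is consistent.

Only D_B conducts; I_R ≈ 12 mA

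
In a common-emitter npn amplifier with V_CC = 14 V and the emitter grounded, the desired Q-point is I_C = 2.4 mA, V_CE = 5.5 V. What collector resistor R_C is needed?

Collector loop: V_CC = I_C·R_C + V_CE.
R_C = (V_CC − V_CE)/I_C = (14 − 5.5)/2.4 = 3.54 kΩ.

R_C ≈ 3.5 kΩ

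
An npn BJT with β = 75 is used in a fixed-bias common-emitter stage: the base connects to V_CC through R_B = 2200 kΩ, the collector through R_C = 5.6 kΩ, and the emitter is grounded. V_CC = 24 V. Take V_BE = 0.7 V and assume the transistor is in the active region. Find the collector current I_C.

Base loop: V_CC = I_B·R_B + V_BE, so I_B = (24 − 0.7)/2200 kΩ = 0.0106 mA.
In the active region I_C = β·I_B = 75 × 0.0106 = 0.794 mA.
Collector loop: V_CE = V_CC − I_C·R_C = 24 − 0.794×5.6 = 19.6 V.
Since V_CE = 19.6 V > V_CE(sat) ≈ 0.2 V, the transistor is in the active region as assumed.

I_C ≈ 0.79 mA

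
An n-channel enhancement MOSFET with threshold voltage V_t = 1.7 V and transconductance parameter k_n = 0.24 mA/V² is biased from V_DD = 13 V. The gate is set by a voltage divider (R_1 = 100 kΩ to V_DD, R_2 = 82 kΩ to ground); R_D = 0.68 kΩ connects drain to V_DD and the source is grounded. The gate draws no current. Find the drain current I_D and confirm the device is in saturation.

I_D ≈ 2.1 mA

V_G = V_DD·R_2/(R_1+R_2) = 13×82/182 = 5.86 V. With the source grounded, V_GS = V_G = 5.86 V.
Assume saturation: I_D = (k_n/2)(V_GS − V_t)² = (0.24/2)×(5.86 − 1.7)² = 0.12×4.16² = 2.07 mA.
V_DS = V_DD − I_D·R_D = 13 − 2.07×0.68 = 11.6 V.
Saturation requires V_DS ≥ V_GS − V_t = 4.16 V; 11.6 ≥ 4.16 ✓.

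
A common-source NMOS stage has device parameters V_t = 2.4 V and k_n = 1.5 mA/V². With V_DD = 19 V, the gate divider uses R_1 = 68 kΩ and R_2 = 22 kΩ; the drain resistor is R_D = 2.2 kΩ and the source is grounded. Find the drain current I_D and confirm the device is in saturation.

I_D ≈ 3.8 mA

V_G = V_DD·R_2/(R_1+R_2) = 19×22/90 = 4.64 V. With the source grounded, V_GS = V_G = 4.64 V.
Assume saturation: I_D = (k_n/2)(V_GS − V_t)² = (1.5/2)×(4.64 − 2.4)² = 0.75×2.24² = 3.78 mA.
V_DS = V_DD − I_D·R_D = 19 − 3.78×2.2 = 10.7 V.
Saturation requires V_DS ≥ V_GS − V_t = 2.24 V; 10.7 ≥ 2.24 ✓.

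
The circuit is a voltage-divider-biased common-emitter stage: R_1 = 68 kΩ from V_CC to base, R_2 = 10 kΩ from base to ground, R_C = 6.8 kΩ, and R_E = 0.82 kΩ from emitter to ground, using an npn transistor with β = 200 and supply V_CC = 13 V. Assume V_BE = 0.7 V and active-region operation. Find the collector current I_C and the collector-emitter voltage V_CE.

I_C ≈ 1.1 mA, V_CE ≈ 4.5 V

Thevenize the base divider: V_Th = V_CC·R_2/(R_1+R_2) = 13×10/78 = 1.67 V, R_Th = R_1‖R_2 = 8.72 kΩ.
Base-emitter loop: V_Th = I_B·R_Th + V_BE + (β+1)I_B·R_E, so I_B = (1.67 − 0.7) / (8.72 + 201×0.82) = 0.00557 mA.
I_C = β·I_B = 200×0.00557 = 1.11 mA, and I_E = (β+1)I_B = 1.12 mA.
V_CE = V_CC − I_C·R_C − I_E·R_E = 13 − 1.11×6.8 − 1.12×0.82 = 4.51 V.
V_CE = 4.51 V > 0.2 V confirms active-region operation.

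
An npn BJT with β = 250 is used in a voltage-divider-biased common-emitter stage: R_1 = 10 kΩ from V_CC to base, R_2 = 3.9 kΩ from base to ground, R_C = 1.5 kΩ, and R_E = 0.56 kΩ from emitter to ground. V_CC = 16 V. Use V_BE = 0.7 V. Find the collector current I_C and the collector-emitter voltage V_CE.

Thevenize the base divider: V_Th = V_CC·R_2/(R_1+R_2) = 16×3.9/13.9 = 4.49 V, R_Th = R_1‖R_2 = 2.81 kΩ.
Base-emitter loop: V_Th = I_B·R_Th + V_BE + (β+1)I_B·R_E, so I_B = (4.49 − 0.7) / (2.81 + 251×0.56) = 0.0264 mA.
I_C = β·I_B = 250×0.0264 = 6.61 mA, and I_E = (β+1)I_B = 6.63 mA.
V_CE = V_CC − I_C·R_C − I_E·R_E = 16 − 6.61×1.5 − 6.63×0.56 = 2.37 V.
V_CE = 2.37 V > 0.2 V confirms active-region operation.

I_C ≈ 6.6 mA, V_CE ≈ 2.4 V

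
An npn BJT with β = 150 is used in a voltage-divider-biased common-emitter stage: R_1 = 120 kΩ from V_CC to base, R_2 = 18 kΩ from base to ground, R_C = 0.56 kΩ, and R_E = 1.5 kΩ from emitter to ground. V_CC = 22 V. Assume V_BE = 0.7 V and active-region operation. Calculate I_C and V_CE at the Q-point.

Thevenize the base divider: V_Th = V_CC·R_2/(R_1+R_2) = 22×18/138 = 2.87 V, R_Th = R_1‖R_2 = 15.7 kΩ.
Base-emitter loop: V_Th = I_B·R_Th + V_BE + (β+1)I_B·R_E, so I_B = (2.87 − 0.7) / (15.7 + 151×1.5) = 0.00896 mA.
I_C = β·I_B = 150×0.00896 = 1.34 mA, and I_E = (β+1)I_B = 1.35 mA.
V_CE = V_CC − I_C·R_C − I_E·R_E = 22 − 1.34×0.56 − 1.35×1.5 = 19.2 V.
V_CE = 19.2 V > 0.2 V confirms active-region operation.

I_C ≈ 1.3 mA, V_CE ≈ 19 V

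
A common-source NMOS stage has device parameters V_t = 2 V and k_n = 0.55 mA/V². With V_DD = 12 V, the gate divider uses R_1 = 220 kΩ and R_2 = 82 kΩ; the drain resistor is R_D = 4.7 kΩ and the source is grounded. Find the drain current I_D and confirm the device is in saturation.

I_D ≈ 0.44 mA

V_G = V_DD·R_2/(R_1+R_2) = 12×82/302 = 3.26 V. With the source grounded, V_GS = V_G = 3.26 V.
Assume saturation: I_D = (k_n/2)(V_GS − V_t)² = (0.55/2)×(3.26 − 2)² = 0.275×1.26² = 0.435 mA.
V_DS = V_DD − I_D·R_D = 12 − 0.435×4.7 = 9.95 V.
Saturation requires V_DS ≥ V_GS − V_t = 1.26 V; 9.95 ≥ 1.26 ✓.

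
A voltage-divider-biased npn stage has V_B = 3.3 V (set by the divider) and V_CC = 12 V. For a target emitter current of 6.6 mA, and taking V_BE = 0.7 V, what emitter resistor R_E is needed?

V_E = V_B − V_BE = 3.3 − 0.7 = 2.6 V.
R_E = V_E / I_E = 2.6 / 6.6 = 0.394 kΩ.

R_E ≈ 0.39 kΩ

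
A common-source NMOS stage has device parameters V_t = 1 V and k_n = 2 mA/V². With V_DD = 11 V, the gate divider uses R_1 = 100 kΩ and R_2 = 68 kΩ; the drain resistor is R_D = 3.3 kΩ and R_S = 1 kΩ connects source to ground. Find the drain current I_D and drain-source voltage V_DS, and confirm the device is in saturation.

V_G = V_DD·R_2/(R_1+R_2) = 11×68/168 = 4.45 V.
Assume saturation: I_D = (k_n/2)(V_GS − V_t)² with V_GS = V_G − I_D·R_S = 4.45 − 1·I_D.
Substituting gives 1·I_D² − 7.9·I_D + 11.9 = 0, with roots I_D = 2.03 or 5.88 mA.
The root I_D = 5.88 mA gives V_GS = -1.42 V ≤ V_t, so take I_D = 2.03 mA.
Then V_GS = 2.42 V and V_DS = V_DD − I_D(R_D+R_S) = 11 − 2.03×4.3 = 2.28 V.
Saturation requires V_DS ≥ V_GS − V_t = 1.42 V; 2.28 ≥ 1.42 ✓.

I_D ≈ 2 mA, V_DS ≈ 2.3 V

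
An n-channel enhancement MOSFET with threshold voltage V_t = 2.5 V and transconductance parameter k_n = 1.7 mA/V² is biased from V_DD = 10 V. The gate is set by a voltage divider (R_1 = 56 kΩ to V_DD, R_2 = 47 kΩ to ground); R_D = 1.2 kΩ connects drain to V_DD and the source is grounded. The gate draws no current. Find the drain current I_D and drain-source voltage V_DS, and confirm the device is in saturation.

I_D ≈ 3.6 mA, V_DS ≈ 5.7 V

V_G = V_DD·R_2/(R_1+R_2) = 10×47/103 = 4.56 V. With the source grounded, V_GS = V_G = 4.56 V.
Assume saturation: I_D = (k_n/2)(V_GS − V_t)² = (1.7/2)×(4.56 − 2.5)² = 0.85×2.06² = 3.62 mA.
V_DS = V_DD − I_D·R_D = 10 − 3.62×1.2 = 5.66 V.
Saturation requires V_DS ≥ V_GS − V_t = 2.06 V; 5.66 ≥ 2.06 ✓.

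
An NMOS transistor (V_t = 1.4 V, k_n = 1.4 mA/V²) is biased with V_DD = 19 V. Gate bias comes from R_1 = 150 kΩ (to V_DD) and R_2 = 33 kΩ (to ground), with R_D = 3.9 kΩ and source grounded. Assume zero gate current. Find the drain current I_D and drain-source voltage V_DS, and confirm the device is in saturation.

V_G = V_DD·R_2/(R_1+R_2) = 19×33/183 = 3.43 V. With the source grounded, V_GS = V_G = 3.43 V.
Assume saturation: I_D = (k_n/2)(V_GS − V_t)² = (1.4/2)×(3.43 − 1.4)² = 0.7×2.03² = 2.87 mA.
V_DS = V_DD − I_D·R_D = 19 − 2.87×3.9 = 7.79 V.
Saturation requires V_DS ≥ V_GS − V_t = 2.03 V; 7.79 ≥ 2.03 ✓.

I_D ≈ 2.9 mA, V_DS ≈ 7.8 V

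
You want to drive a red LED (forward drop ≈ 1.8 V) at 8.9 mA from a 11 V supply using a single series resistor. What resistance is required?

R ≈ 1 kΩ

The resistor drops V_S − V_D = 11 − 1.8 = 9.2 V at 8.9 mA.
R = 9.2 V / 8.9 mA = 1.03 kΩ.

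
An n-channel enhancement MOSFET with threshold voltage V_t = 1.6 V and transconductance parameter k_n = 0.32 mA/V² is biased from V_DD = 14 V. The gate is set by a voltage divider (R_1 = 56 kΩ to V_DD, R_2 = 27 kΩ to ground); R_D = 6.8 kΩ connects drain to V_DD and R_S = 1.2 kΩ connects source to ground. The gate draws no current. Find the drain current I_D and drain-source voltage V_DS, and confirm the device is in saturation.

V_G = V_DD·R_2/(R_1+R_2) = 14×27/83 = 4.55 V.
Assume saturation: I_D = (k_n/2)(V_GS − V_t)² with V_GS = V_G − I_D·R_S = 4.55 − 1.2·I_D.
Substituting gives 0.23·I_D² − 2.13·I_D + 1.4 = 0, with roots I_D = 0.708 or 8.56 mA.
The root I_D = 8.56 mA gives V_GS = -5.71 V ≤ V_t, so take I_D = 0.708 mA.
Then V_GS = 3.7 V and V_DS = V_DD − I_D(R_D+R_S) = 14 − 0.708×8 = 8.33 V.
Saturation requires V_DS ≥ V_GS − V_t = 2.1 V; 8.33 ≥ 2.1 ✓.

I_D ≈ 0.71 mA, V_DS ≈ 8.3 V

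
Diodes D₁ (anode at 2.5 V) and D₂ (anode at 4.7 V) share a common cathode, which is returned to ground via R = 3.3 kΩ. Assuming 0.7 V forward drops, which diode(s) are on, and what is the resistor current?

Assume both conduct. Then node N would need to be at both 2.5−0.7 = 1.8 V and 4.7−0.7 = 4 V, which is impossible.
Assume only D₂ conducts: V_N = 4.7 − 0.7 = 4 V, so I_R = 4/3.3 = 1.21 mA.
Check D₁: its anode-to-cathode voltage is 2.5 − 4 = -1.5 V < 0.7 V, so it is off. The assumption is consistent.

Only D₂ conducts; I_R ≈ 1.2 mA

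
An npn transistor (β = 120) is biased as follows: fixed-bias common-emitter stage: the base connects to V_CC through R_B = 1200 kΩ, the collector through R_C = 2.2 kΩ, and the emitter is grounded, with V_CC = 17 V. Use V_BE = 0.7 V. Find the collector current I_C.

Base loop: V_CC = I_B·R_B + V_BE, so I_B = (17 − 0.7)/1200 kΩ = 0.0136 mA.
In the active region I_C = β·I_B = 120 × 0.0136 = 1.63 mA.
Collector loop: V_CE = V_CC − I_C·R_C = 17 − 1.63×2.2 = 13.4 V.
Since V_CE = 13.4 V > V_CE(sat) ≈ 0.2 V, the transistor is in the active region as assumed.

I_C ≈ 1.6 mA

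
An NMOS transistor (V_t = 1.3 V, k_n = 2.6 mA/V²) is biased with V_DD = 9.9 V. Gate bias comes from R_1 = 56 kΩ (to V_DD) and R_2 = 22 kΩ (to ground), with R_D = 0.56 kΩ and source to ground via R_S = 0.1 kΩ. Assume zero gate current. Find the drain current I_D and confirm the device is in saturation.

I_D ≈ 2.1 mA

V_G = V_DD·R_2/(R_1+R_2) = 9.9×22/78 = 2.79 V.
Assume saturation: I_D = (k_n/2)(V_GS − V_t)² with V_GS = V_G − I_D·R_S = 2.79 − 0.1·I_D.
Substituting gives 0.013·I_D² − 1.39·I_D + 2.9 = 0, with roots I_D = 2.13 or 105 mA.
The root I_D = 105 mA gives V_GS = -7.67 V ≤ V_t, so take I_D = 2.13 mA.
Then V_GS = 2.58 V and V_DS = V_DD − I_D(R_D+R_S) = 9.9 − 2.13×0.66 = 8.5 V.
Saturation requires V_DS ≥ V_GS − V_t = 1.28 V; 8.5 ≥ 1.28 ✓.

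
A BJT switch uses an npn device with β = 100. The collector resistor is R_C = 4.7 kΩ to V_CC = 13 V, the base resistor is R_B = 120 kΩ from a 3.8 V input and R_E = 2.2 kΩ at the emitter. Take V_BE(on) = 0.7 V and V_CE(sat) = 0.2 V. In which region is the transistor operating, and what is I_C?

Assume active. Base-emitter loop: I_B = (V_BB − V_BE)/(R_B + (β+1)R_E) = (3.8 − 0.7)/(120 + 101×2.2) = 0.00906 mA.
I_C = β·I_B = 100×0.00906 = 0.906 mA.
V_CE = V_CC − I_C·R_C − I_E·R_E = 13 − 0.906×4.7 − 0.915×2.2 = 6.73 V > V_CE(sat), so the active-region assumption holds.

active; I_C ≈ 0.91 mA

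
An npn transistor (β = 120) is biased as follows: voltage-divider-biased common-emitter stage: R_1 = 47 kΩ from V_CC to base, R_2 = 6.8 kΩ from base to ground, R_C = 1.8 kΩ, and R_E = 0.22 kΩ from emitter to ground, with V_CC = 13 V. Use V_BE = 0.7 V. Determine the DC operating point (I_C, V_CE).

Thevenize the base divider: V_Th = V_CC·R_2/(R_1+R_2) = 13×6.8/53.8 = 1.64 V, R_Th = R_1‖R_2 = 5.94 kΩ.
Base-emitter loop: V_Th = I_B·R_Th + V_BE + (β+1)I_B·R_E, so I_B = (1.64 − 0.7) / (5.94 + 121×0.22) = 0.029 mA.
I_C = β·I_B = 120×0.029 = 3.48 mA, and I_E = (β+1)I_B = 3.5 mA.
V_CE = V_CC − I_C·R_C − I_E·R_E = 13 − 3.48×1.8 − 3.5×0.22 = 5.97 V.
V_CE = 5.97 V > 0.2 V confirms active-region operation.

I_C ≈ 3.5 mA, V_CE ≈ 6 V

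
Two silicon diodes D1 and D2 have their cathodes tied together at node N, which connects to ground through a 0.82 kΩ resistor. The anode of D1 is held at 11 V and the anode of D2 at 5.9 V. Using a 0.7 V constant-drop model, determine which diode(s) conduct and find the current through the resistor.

Only D1 conducts; I_R ≈ 13 mA

Assume both conduct. Then node N would need to be at both 11−0.7 = 10.3 V and 5.9−0.7 = 5.2 V, which is impossible.
Assume only D1 conducts: V_N = 11 − 0.7 = 10.3 V, so I_R = 10.3/0.82 = 12.6 mA.
Check D2: its anode-to-cathode voltage is 5.9 − 10.3 = -4.4 V < 0.7 V, so it is off. The assumption is consistent.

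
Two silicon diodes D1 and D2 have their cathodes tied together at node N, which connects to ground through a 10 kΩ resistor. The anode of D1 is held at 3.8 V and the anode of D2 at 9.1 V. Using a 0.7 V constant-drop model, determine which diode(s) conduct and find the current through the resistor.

Assume both conduct. Then node N would need to be at both 3.8−0.7 = 3.1 V and 9.1−0.7 = 8.4 V, which is impossible.
Assume only D2 conducts: V_N = 9.1 − 0.7 = 8.4 V, so I_R = 8.4/10 = 0.84 mA.
Check D1: its anode-to-cathode voltage is 3.8 − 8.4 = -4.6 V < 0.7 V, so it is off. The assumption is consistent.

Only D2 conducts; I_R ≈ 0.84 mA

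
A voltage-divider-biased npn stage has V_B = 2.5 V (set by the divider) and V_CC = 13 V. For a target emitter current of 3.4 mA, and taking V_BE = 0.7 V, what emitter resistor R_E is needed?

R_E ≈ 0.53 kΩ

V_E = V_B − V_BE = 2.5 − 0.7 = 1.8 V.
R_E = V_E / I_E = 1.8 / 3.4 = 0.529 kΩ.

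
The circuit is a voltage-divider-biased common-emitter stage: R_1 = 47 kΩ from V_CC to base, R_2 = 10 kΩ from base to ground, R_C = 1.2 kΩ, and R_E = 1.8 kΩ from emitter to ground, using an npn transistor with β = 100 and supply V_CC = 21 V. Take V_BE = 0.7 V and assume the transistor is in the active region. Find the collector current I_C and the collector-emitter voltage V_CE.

I_C ≈ 1.6 mA, V_CE ≈ 16 V

Thevenize the base divider: V_Th = V_CC·R_2/(R_1+R_2) = 21×10/57 = 3.68 V, R_Th = R_1‖R_2 = 8.25 kΩ.
Base-emitter loop: V_Th = I_B·R_Th + V_BE + (β+1)I_B·R_E, so I_B = (3.68 − 0.7) / (8.25 + 101×1.8) = 0.0157 mA.
I_C = β·I_B = 100×0.0157 = 1.57 mA, and I_E = (β+1)I_B = 1.59 mA.
V_CE = V_CC − I_C·R_C − I_E·R_E = 21 − 1.57×1.2 − 1.59×1.8 = 16.3 V.
V_CE = 16.3 V > 0.2 V confirms active-region operation.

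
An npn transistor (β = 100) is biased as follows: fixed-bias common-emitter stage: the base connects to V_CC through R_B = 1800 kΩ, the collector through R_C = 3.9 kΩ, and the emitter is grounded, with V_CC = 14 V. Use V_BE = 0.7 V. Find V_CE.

Base loop: V_CC = I_B·R_B + V_BE, so I_B = (14 − 0.7)/1800 kΩ = 0.00739 mA.
In the active region I_C = β·I_B = 100 × 0.00739 = 0.739 mA.
Collector loop: V_CE = V_CC − I_C·R_C = 14 − 0.739×3.9 = 11.1 V.
Since V_CE = 11.1 V > V_CE(sat) ≈ 0.2 V, the transistor is in the active region as assumed.

V_CE ≈ 11 V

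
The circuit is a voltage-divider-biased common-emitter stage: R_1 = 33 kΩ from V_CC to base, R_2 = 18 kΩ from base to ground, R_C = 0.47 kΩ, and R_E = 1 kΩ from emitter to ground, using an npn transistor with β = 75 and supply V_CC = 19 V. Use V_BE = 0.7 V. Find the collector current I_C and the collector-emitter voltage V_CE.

I_C ≈ 5.1 mA, V_CE ≈ 11 V

Thevenize the base divider: V_Th = V_CC·R_2/(R_1+R_2) = 19×18/51 = 6.71 V, R_Th = R_1‖R_2 = 11.6 kΩ.
Base-emitter loop: V_Th = I_B·R_Th + V_BE + (β+1)I_B·R_E, so I_B = (6.71 − 0.7) / (11.6 + 76×1) = 0.0685 mA.
I_C = β·I_B = 75×0.0685 = 5.14 mA, and I_E = (β+1)I_B = 5.21 mA.
V_CE = V_CC − I_C·R_C − I_E·R_E = 19 − 5.14×0.47 − 5.21×1 = 11.4 V.
V_CE = 11.4 V > 0.2 V confirms active-region operation.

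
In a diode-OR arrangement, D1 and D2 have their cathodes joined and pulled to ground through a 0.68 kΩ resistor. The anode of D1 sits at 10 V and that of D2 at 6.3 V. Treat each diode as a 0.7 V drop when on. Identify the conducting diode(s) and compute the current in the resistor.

Assume both conduct. Then node N would need to be at both 10−0.7 = 9.3 V and 6.3−0.7 = 5.6 V, which is impossible.
Assume only D1 conducts: V_N = 10 − 0.7 = 9.3 V, so I_R = 9.3/0.68 = 13.7 mA.
Check D2: its anode-to-cathode voltage is 6.3 − 9.3 = -3 V < 0.7 V, so it is off. The assumption is consistent.

Only D1 conducts; I_R ≈ 14 mA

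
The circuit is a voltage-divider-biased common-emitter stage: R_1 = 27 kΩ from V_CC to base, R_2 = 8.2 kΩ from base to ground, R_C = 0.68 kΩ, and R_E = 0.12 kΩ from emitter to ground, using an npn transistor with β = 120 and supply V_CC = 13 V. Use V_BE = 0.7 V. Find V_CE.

V_CE ≈ 2.2 V

Thevenize the base divider: V_Th = V_CC·R_2/(R_1+R_2) = 13×8.2/35.2 = 3.03 V, R_Th = R_1‖R_2 = 6.29 kΩ.
Base-emitter loop: V_Th = I_B·R_Th + V_BE + (β+1)I_B·R_E, so I_B = (3.03 − 0.7) / (6.29 + 121×0.12) = 0.112 mA.
I_C = β·I_B = 120×0.112 = 13.4 mA, and I_E = (β+1)I_B = 13.5 mA.
V_CE = V_CC − I_C·R_C − I_E·R_E = 13 − 13.4×0.68 − 13.5×0.12 = 2.25 V.
V_CE = 2.25 V > 0.2 V confirms active-region operation.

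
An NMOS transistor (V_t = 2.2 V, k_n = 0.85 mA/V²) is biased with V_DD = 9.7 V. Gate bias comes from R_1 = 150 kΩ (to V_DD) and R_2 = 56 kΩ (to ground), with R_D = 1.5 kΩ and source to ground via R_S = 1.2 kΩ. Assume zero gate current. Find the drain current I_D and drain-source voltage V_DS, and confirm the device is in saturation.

V_G = V_DD·R_2/(R_1+R_2) = 9.7×56/206 = 2.64 V.
Assume saturation: I_D = (k_n/2)(V_GS − V_t)² with V_GS = V_G − I_D·R_S = 2.64 − 1.2·I_D.
Substituting gives 0.612·I_D² − 1.45·I_D + 0.0811 = 0, with roots I_D = 0.0575 or 2.3 mA.
The root I_D = 2.3 mA gives V_GS = -0.129 V ≤ V_t, so take I_D = 0.0575 mA.
Then V_GS = 2.57 V and V_DS = V_DD − I_D(R_D+R_S) = 9.7 − 0.0575×2.7 = 9.54 V.
Saturation requires V_DS ≥ V_GS − V_t = 0.368 V; 9.54 ≥ 0.368 ✓.

I_D ≈ 0.058 mA, V_DS ≈ 9.5 V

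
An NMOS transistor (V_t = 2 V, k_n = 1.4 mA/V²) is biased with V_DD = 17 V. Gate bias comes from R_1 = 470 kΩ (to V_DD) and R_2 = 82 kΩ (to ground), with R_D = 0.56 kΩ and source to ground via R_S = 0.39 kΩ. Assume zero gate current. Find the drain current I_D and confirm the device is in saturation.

V_G = V_DD·R_2/(R_1+R_2) = 17×82/552 = 2.53 V.
Assume saturation: I_D = (k_n/2)(V_GS − V_t)² with V_GS = V_G − I_D·R_S = 2.53 − 0.39·I_D.
Substituting gives 0.106·I_D² − 1.29·I_D + 0.193 = 0, with roots I_D = 0.152 or 11.9 mA.
The root I_D = 11.9 mA gives V_GS = -2.13 V ≤ V_t, so take I_D = 0.152 mA.
Then V_GS = 2.47 V and V_DS = V_DD − I_D(R_D+R_S) = 17 − 0.152×0.95 = 16.9 V.
Saturation requires V_DS ≥ V_GS − V_t = 0.466 V; 16.9 ≥ 0.466 ✓.

I_D ≈ 0.15 mA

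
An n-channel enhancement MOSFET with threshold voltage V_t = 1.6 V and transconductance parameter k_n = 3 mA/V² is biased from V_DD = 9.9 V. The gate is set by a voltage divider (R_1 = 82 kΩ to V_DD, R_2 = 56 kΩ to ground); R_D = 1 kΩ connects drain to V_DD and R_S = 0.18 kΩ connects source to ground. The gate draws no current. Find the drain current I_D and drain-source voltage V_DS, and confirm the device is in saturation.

V_G = V_DD·R_2/(R_1+R_2) = 9.9×56/138 = 4.02 V.
Assume saturation: I_D = (k_n/2)(V_GS − V_t)² with V_GS = V_G − I_D·R_S = 4.02 − 0.18·I_D.
Substituting gives 0.0486·I_D² − 2.31·I_D + 8.77 = 0, with roots I_D = 4.17 or 43.3 mA.
The root I_D = 43.3 mA gives V_GS = -3.77 V ≤ V_t, so take I_D = 4.17 mA.
Then V_GS = 3.27 V and V_DS = V_DD − I_D(R_D+R_S) = 9.9 − 4.17×1.18 = 4.98 V.
Saturation requires V_DS ≥ V_GS − V_t = 1.67 V; 4.98 ≥ 1.67 ✓.

I_D ≈ 4.2 mA, V_DS ≈ 5 V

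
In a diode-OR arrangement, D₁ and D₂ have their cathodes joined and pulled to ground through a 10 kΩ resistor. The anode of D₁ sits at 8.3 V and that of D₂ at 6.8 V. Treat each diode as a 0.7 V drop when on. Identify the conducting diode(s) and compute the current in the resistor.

Assume both conduct. Then node N would need to be at both 8.3−0.7 = 7.6 V and 6.8−0.7 = 6.1 V, which is impossible.
Assume only D₁ conducts: V_N = 8.3 − 0.7 = 7.6 V, so I_R = 7.6/10 = 0.76 mA.
Check D₂: its anode-to-cathode voltage is 6.8 − 7.6 = -0.8 V < 0.7 V, so it is off. The assumption is consistent.

Only D₁ conducts; I_R ≈ 0.76 mA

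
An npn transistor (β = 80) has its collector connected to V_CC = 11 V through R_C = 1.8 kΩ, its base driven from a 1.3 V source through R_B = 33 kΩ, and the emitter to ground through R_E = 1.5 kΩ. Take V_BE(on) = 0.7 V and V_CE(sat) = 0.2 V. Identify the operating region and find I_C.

active; I_C ≈ 0.31 mA

Assume active. Base-emitter loop: I_B = (V_BB − V_BE)/(R_B + (β+1)R_E) = (1.3 − 0.7)/(33 + 81×1.5) = 0.00388 mA.
I_C = β·I_B = 80×0.00388 = 0.311 mA.
V_CE = V_CC − I_C·R_C − I_E·R_E = 11 − 0.311×1.8 − 0.315×1.5 = 9.97 V > V_CE(sat), so the active-region assumption holds.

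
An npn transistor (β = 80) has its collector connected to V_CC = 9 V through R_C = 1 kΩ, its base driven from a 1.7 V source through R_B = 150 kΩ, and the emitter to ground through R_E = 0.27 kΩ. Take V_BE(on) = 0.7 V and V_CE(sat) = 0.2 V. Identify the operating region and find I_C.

Assume active. Base-emitter loop: I_B = (V_BB − V_BE)/(R_B + (β+1)R_E) = (1.7 − 0.7)/(150 + 81×0.27) = 0.00582 mA.
I_C = β·I_B = 80×0.00582 = 0.465 mA.
V_CE = V_CC − I_C·R_C − I_E·R_E = 9 − 0.465×1 − 0.471×0.27 = 8.41 V > V_CE(sat), so the active-region assumption holds.

active; I_C ≈ 0.47 mA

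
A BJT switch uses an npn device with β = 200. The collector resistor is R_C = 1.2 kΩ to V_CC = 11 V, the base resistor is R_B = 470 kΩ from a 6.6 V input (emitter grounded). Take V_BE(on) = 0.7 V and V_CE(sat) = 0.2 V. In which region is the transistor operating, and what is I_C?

active; I_C ≈ 2.5 mA

Assume active. Base-emitter loop: I_B = (V_BB − V_BE)/R_B = (6.6 − 0.7)/470 = 0.0126 mA.
I_C = β·I_B = 200×0.0126 = 2.51 mA.
V_CE = V_CC − I_C·R_C = 11 − 2.51×1.2 = 7.99 V > V_CE(sat), so the active-region assumption holds.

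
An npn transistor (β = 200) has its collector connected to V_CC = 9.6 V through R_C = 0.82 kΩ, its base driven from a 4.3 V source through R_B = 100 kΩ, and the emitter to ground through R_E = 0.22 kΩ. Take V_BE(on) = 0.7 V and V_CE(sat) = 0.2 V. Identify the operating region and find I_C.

active; I_C ≈ 5 mA

Assume active. Base-emitter loop: I_B = (V_BB − V_BE)/(R_B + (β+1)R_E) = (4.3 − 0.7)/(100 + 201×0.22) = 0.025 mA.
I_C = β·I_B = 200×0.025 = 4.99 mA.
V_CE = V_CC − I_C·R_C − I_E·R_E = 9.6 − 4.99×0.82 − 5.02×0.22 = 4.4 V > V_CE(sat), so the active-region assumption holds.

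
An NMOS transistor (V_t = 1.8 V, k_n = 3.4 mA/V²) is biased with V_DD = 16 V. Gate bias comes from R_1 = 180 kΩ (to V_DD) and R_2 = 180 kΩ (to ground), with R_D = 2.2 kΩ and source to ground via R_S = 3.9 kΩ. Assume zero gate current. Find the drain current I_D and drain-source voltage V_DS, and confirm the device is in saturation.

I_D ≈ 1.4 mA, V_DS ≈ 7.7 V

V_G = V_DD·R_2/(R_1+R_2) = 16×180/360 = 8 V.
Assume saturation: I_D = (k_n/2)(V_GS − V_t)² with V_GS = V_G − I_D·R_S = 8 − 3.9·I_D.
Substituting gives 25.9·I_D² − 83.2·I_D + 65.3 = 0, with roots I_D = 1.36 or 1.86 mA.
The root I_D = 1.86 mA gives V_GS = 0.755 V ≤ V_t, so take I_D = 1.36 mA.
Then V_GS = 2.69 V and V_DS = V_DD − I_D(R_D+R_S) = 16 − 1.36×6.1 = 7.7 V.
Saturation requires V_DS ≥ V_GS − V_t = 0.895 V; 7.7 ≥ 0.895 ✓.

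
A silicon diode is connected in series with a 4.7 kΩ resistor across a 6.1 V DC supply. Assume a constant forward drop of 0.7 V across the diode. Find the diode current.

I ≈ 1.1 mA

KVL around the loop: 6.1 = V_D + I·R = 0.7 + I × 4.7 kΩ.
So I = (6.1 − 0.7) / 4.7 kΩ = 5.4 / 4.7 = 1.15 mA.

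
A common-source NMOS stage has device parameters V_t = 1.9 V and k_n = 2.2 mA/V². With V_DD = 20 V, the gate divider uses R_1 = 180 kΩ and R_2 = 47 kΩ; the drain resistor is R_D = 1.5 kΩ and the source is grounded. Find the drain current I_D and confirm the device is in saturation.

I_D ≈ 5.5 mA

V_G = V_DD·R_2/(R_1+R_2) = 20×47/227 = 4.14 V. With the source grounded, V_GS = V_G = 4.14 V.
Assume saturation: I_D = (k_n/2)(V_GS − V_t)² = (2.2/2)×(4.14 − 1.9)² = 1.1×2.24² = 5.52 mA.
V_DS = V_DD − I_D·R_D = 20 − 5.52×1.5 = 11.7 V.
Saturation requires V_DS ≥ V_GS − V_t = 2.24 V; 11.7 ≥ 2.24 ✓.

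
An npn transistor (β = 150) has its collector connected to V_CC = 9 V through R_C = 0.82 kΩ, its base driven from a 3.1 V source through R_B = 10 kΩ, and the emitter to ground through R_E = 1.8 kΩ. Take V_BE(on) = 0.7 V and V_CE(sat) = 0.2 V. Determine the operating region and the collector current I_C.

Assume active. Base-emitter loop: I_B = (V_BB − V_BE)/(R_B + (β+1)R_E) = (3.1 − 0.7)/(10 + 151×1.8) = 0.00852 mA.
I_C = β·I_B = 150×0.00852 = 1.28 mA.
V_CE = V_CC − I_C·R_C − I_E·R_E = 9 − 1.28×0.82 − 1.29×1.8 = 5.64 V > V_CE(sat), so the active-region assumption holds.

active; I_C ≈ 1.3 mA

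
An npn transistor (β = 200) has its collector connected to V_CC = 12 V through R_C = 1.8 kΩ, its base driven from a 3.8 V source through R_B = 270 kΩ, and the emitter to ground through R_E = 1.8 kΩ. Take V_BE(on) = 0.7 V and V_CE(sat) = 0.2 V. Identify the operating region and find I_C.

Assume active. Base-emitter loop: I_B = (V_BB − V_BE)/(R_B + (β+1)R_E) = (3.8 − 0.7)/(270 + 201×1.8) = 0.00491 mA.
I_C = β·I_B = 200×0.00491 = 0.981 mA.
V_CE = V_CC − I_C·R_C − I_E·R_E = 12 − 0.981×1.8 − 0.986×1.8 = 8.46 V > V_CE(sat), so the active-region assumption holds.

active; I_C ≈ 0.98 mA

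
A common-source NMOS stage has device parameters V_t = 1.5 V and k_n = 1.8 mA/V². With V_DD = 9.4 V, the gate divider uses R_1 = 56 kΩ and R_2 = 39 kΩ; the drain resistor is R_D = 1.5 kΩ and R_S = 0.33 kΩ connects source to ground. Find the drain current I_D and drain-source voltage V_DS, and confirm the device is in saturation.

V_G = V_DD·R_2/(R_1+R_2) = 9.4×39/95 = 3.86 V.
Assume saturation: I_D = (k_n/2)(V_GS − V_t)² with V_GS = V_G − I_D·R_S = 3.86 − 0.33·I_D.
Substituting gives 0.098·I_D² − 2.4·I_D + 5.01 = 0, with roots I_D = 2.3 or 22.2 mA.
The root I_D = 22.2 mA gives V_GS = -3.47 V ≤ V_t, so take I_D = 2.3 mA.
Then V_GS = 3.1 V and V_DS = V_DD − I_D(R_D+R_S) = 9.4 − 2.3×1.83 = 5.19 V.
Saturation requires V_DS ≥ V_GS − V_t = 1.6 V; 5.19 ≥ 1.6 ✓.

I_D ≈ 2.3 mA, V_DS ≈ 5.2 V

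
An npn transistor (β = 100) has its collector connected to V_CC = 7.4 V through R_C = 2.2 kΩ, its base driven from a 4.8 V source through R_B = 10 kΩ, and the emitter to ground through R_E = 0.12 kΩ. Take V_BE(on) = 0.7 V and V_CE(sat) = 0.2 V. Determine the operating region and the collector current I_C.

saturation; I_C ≈ 3.1 mA

Assume active: I_B = (4.8 − 0.7)/(10 + 101×0.12) = 0.185 mA, I_C = β·I_B = 18.5 mA.
Then V_CE = 7.4 − 18.5×2.2 − 18.7×0.12 = -35.6 V < 0.2 V — the active assumption fails.
Re-solve with V_CE = 0.2 V. KCL at the emitter: V_E/R_E = (V_BB−0.7−V_E)/R_B + (V_CC−0.2−V_E)/R_C, giving V_E = 0.414 V.
I_C = (V_CC − 0.2 − V_E)/R_C = (7.2 − 0.414)/2.2 = 3.08 mA.
Check: I_B = (4.1 − 0.414)/10 = 0.369 mA, and β·I_B = 36.9 mA > I_C, confirming saturation.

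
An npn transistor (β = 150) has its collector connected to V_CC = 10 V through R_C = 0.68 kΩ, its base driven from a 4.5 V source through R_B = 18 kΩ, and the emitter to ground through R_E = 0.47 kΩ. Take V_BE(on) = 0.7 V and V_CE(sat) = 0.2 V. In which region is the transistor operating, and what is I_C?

active; I_C ≈ 6.4 mA

Assume active. Base-emitter loop: I_B = (V_BB − V_BE)/(R_B + (β+1)R_E) = (4.5 − 0.7)/(18 + 151×0.47) = 0.0427 mA.
I_C = β·I_B = 150×0.0427 = 6.41 mA.
V_CE = V_CC − I_C·R_C − I_E·R_E = 10 − 6.41×0.68 − 6.45×0.47 = 2.61 V > V_CE(sat), so the active-region assumption holds.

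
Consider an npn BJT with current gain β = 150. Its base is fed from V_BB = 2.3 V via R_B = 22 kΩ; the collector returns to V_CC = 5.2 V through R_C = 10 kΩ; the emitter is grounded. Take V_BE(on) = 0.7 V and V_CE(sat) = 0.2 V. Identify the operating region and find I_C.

Assume active: I_B = (2.3 − 0.7)/22 = 0.0727 mA, giving I_C = β·I_B = 10.9 mA.
But then V_CE = 5.2 − 10.9×10 = -104 V < V_CE(sat) = 0.2 V — impossible in the active region.
So the transistor is saturated. With V_CE = 0.2 V, I_C = (V_CC − 0.2)/R_C = 5/10 = 0.5 mA.
Check: β·I_B = 10.9 mA > I_C = 0.5 mA, confirming saturation.

saturation; I_C ≈ 0.5 mA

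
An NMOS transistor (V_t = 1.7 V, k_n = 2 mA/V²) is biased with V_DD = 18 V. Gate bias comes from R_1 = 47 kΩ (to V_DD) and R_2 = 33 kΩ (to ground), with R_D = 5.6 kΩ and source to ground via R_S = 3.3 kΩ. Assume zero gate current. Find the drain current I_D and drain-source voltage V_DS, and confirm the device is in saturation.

I_D ≈ 1.4 mA, V_DS ≈ 5.7 V

V_G = V_DD·R_2/(R_1+R_2) = 18×33/80 = 7.42 V.
Assume saturation: I_D = (k_n/2)(V_GS − V_t)² with V_GS = V_G − I_D·R_S = 7.42 − 3.3·I_D.
Substituting gives 10.9·I_D² − 38.8·I_D + 32.8 = 0, with roots I_D = 1.38 or 2.18 mA.
The root I_D = 2.18 mA gives V_GS = 0.223 V ≤ V_t, so take I_D = 1.38 mA.
Then V_GS = 2.87 V and V_DS = V_DD − I_D(R_D+R_S) = 18 − 1.38×8.9 = 5.73 V.
Saturation requires V_DS ≥ V_GS − V_t = 1.17 V; 5.73 ≥ 1.17 ✓.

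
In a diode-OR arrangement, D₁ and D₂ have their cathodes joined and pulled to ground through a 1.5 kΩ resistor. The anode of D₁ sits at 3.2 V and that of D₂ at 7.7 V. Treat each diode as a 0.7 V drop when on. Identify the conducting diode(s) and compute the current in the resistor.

Only D₂ conducts; I_R ≈ 4.7 mA

Assume both conduct. Then node N would need to be at both 3.2−0.7 = 2.5 V and 7.7−0.7 = 7 V, which is impossible.
Assume only D₂ conducts: V_N = 7.7 − 0.7 = 7 V, so I_R = 7/1.5 = 4.67 mA.
Check D₁: its anode-to-cathode voltage is 3.2 − 7 = -3.8 V < 0.7 V, so it is off. The assumption is consistent.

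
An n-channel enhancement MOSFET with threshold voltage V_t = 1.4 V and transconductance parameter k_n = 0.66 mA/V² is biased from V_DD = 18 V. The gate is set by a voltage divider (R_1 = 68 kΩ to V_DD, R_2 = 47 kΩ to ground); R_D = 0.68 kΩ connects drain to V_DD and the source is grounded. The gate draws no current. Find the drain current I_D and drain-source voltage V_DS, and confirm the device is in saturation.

V_G = V_DD·R_2/(R_1+R_2) = 18×47/115 = 7.36 V. With the source grounded, V_GS = V_G = 7.36 V.
Assume saturation: I_D = (k_n/2)(V_GS − V_t)² = (0.66/2)×(7.36 − 1.4)² = 0.33×5.96² = 11.7 mA.
V_DS = V_DD − I_D·R_D = 18 − 11.7×0.68 = 10 V.
Saturation requires V_DS ≥ V_GS − V_t = 5.96 V; 10 ≥ 5.96 ✓.

I_D ≈ 12 mA, V_DS ≈ 10 V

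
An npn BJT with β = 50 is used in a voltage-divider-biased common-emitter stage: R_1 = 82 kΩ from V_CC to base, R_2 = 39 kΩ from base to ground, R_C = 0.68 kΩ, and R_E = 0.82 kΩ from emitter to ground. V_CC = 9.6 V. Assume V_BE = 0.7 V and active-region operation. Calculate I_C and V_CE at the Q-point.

I_C ≈ 1.8 mA, V_CE ≈ 6.9 V

Thevenize the base divider: V_Th = V_CC·R_2/(R_1+R_2) = 9.6×39/121 = 3.09 V, R_Th = R_1‖R_2 = 26.4 kΩ.
Base-emitter loop: V_Th = I_B·R_Th + V_BE + (β+1)I_B·R_E, so I_B = (3.09 − 0.7) / (26.4 + 51×0.82) = 0.0351 mA.
I_C = β·I_B = 50×0.0351 = 1.75 mA, and I_E = (β+1)I_B = 1.79 mA.
V_CE = V_CC − I_C·R_C − I_E·R_E = 9.6 − 1.75×0.68 − 1.79×0.82 = 6.94 V.
V_CE = 6.94 V > 0.2 V confirms active-region operation.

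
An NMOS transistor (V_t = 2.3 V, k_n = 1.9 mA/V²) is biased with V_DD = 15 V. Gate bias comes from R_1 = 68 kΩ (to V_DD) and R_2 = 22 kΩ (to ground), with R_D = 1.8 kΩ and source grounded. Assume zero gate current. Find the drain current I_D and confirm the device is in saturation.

I_D ≈ 1.8 mA

V_G = V_DD·R_2/(R_1+R_2) = 15×22/90 = 3.67 V. With the source grounded, V_GS = V_G = 3.67 V.
Assume saturation: I_D = (k_n/2)(V_GS − V_t)² = (1.9/2)×(3.67 − 2.3)² = 0.95×1.37² = 1.77 mA.
V_DS = V_DD − I_D·R_D = 15 − 1.77×1.8 = 11.8 V.
Saturation requires V_DS ≥ V_GS − V_t = 1.37 V; 11.8 ≥ 1.37 ✓.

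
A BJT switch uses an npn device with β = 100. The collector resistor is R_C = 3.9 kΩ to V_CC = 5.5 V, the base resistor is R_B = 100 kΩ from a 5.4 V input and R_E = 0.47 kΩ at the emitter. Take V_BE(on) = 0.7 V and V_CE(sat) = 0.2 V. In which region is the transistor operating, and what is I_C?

Assume active: I_B = (5.4 − 0.7)/(100 + 101×0.47) = 0.0319 mA, I_C = β·I_B = 3.19 mA.
Then V_CE = 5.5 − 3.19×3.9 − 3.22×0.47 = -8.44 V < 0.2 V — the active assumption fails.
Re-solve with V_CE = 0.2 V. KCL at the emitter: V_E/R_E = (V_BB−0.7−V_E)/R_B + (V_CC−0.2−V_E)/R_C, giving V_E = 0.587 V.
I_C = (V_CC − 0.2 − V_E)/R_C = (5.3 − 0.587)/3.9 = 1.21 mA.
Check: I_B = (4.7 − 0.587)/100 = 0.0411 mA, and β·I_B = 4.11 mA > I_C, confirming saturation.

saturation; I_C ≈ 1.2 mA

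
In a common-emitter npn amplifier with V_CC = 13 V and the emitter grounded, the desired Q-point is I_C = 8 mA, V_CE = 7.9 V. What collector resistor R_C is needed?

Collector loop: V_CC = I_C·R_C + V_CE.
R_C = (V_CC − V_CE)/I_C = (13 − 7.9)/8 = 0.637 kΩ.

R_C ≈ 0.64 kΩ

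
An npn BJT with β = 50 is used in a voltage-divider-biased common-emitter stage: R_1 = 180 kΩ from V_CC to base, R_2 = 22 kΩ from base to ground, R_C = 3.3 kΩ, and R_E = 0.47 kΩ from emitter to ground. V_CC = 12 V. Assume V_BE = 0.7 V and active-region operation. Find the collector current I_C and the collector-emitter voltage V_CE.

I_C ≈ 0.7 mA, V_CE ≈ 9.4 V

Thevenize the base divider: V_Th = V_CC·R_2/(R_1+R_2) = 12×22/202 = 1.31 V, R_Th = R_1‖R_2 = 19.6 kΩ.
Base-emitter loop: V_Th = I_B·R_Th + V_BE + (β+1)I_B·R_E, so I_B = (1.31 − 0.7) / (19.6 + 51×0.47) = 0.0139 mA.
I_C = β·I_B = 50×0.0139 = 0.696 mA, and I_E = (β+1)I_B = 0.71 mA.
V_CE = V_CC − I_C·R_C − I_E·R_E = 12 − 0.696×3.3 − 0.71×0.47 = 9.37 V.
V_CE = 9.37 V > 0.2 V confirms active-region operation.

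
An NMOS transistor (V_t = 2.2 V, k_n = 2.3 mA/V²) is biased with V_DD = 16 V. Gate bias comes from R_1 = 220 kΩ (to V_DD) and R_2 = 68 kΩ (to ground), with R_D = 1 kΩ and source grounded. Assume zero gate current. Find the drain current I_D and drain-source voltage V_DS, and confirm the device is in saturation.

I_D ≈ 2.9 mA, V_DS ≈ 13 V

V_G = V_DD·R_2/(R_1+R_2) = 16×68/288 = 3.78 V. With the source grounded, V_GS = V_G = 3.78 V.
Assume saturation: I_D = (k_n/2)(V_GS − V_t)² = (2.3/2)×(3.78 − 2.2)² = 1.15×1.58² = 2.86 mA.
V_DS = V_DD − I_D·R_D = 16 − 2.86×1 = 13.1 V.
Saturation requires V_DS ≥ V_GS − V_t = 1.58 V; 13.1 ≥ 1.58 ✓.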